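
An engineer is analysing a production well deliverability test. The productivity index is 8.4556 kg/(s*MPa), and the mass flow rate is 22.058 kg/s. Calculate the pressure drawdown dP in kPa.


dP = mdot * 1000 / PI
dP = 22.058 * 1000 / 8.4556
dP = 2608.7 kPa


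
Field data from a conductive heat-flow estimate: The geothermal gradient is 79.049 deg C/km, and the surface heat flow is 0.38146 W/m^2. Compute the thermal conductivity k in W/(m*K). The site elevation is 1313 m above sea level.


k = q * 1000 / grad
k = 0.38146 * 1000 / 79.049
k = 4.8256 W/(m*K)


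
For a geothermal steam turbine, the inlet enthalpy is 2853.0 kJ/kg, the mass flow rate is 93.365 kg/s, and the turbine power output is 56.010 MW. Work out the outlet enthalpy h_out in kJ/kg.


h_out = h_in - P * 1000 / mdot
h_out = 2853.0 - 56.010 * 1000 / 93.365
h_out = 2253.1 kJ/kg


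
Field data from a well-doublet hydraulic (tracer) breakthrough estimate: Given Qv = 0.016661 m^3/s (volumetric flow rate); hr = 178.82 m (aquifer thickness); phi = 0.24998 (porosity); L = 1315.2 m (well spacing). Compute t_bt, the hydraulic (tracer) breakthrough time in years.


t_bt = pi * hr * phi * L^2 / (3 * Qv) / (365.25*86400)
t_bt = pi * 178.82 * 0.24998 * 1315.2^2 / (3 * 0.016661) / (365.25*86400)
t_bt = 154.00 years


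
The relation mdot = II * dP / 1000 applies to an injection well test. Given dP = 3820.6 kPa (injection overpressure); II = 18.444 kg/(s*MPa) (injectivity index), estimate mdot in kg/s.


mdot = II * dP / 1000
mdot = 18.444 * 3820.6 / 1000
mdot = 70.467 kg/s


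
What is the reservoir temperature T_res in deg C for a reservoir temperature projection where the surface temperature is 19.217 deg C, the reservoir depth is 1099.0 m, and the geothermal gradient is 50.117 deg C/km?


T_res = T_surf + grad * d / 1000
T_res = 19.217 + 50.117 * 1099.0 / 1000
T_res = 74.296 deg C


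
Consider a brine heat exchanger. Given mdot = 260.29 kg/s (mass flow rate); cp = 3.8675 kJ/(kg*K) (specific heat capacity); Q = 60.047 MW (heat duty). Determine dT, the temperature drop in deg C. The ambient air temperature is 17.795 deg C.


dT = Q * 1000 / (mdot * cp)
dT = 60.047 * 1000 / (260.29 * 3.8675)
dT = 59.64905 K
Convert (temperature difference, 1 K = 1 deg C): 59.64905 K = 59.64905 deg C
dT = 59.649 deg C


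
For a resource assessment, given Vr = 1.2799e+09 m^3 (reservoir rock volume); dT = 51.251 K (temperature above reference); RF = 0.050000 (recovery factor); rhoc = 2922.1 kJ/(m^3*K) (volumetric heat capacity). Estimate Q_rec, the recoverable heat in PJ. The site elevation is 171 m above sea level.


Step 1: Q_s = Vr*rhoc*dT/1e12 = 1.2799e+09*2922.1*51.251/1e12 = 191.6785 PJ
Step 2: Q_rec = Q_s * RF = 191.6785 * 0.05 = 9.5839 PJ
Q_rec = 9.5839 PJ


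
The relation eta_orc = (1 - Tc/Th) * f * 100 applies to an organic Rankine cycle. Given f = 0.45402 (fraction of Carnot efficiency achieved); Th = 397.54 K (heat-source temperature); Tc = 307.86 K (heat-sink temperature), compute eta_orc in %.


eta_orc = (1 - Tc/Th) * f * 100
eta_orc = (1 - 307.86/397.54) * 0.45402 * 100
eta_orc = 10.242 %


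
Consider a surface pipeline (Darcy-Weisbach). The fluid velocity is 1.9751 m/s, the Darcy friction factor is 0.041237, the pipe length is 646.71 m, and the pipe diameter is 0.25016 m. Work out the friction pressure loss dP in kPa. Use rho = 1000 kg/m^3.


dP = f * (L/D) * (rho*vel^2/2) / 1000
dP = 0.041237 * (646.71/0.25016) * (1000*1.9751^2/2) / 1000
dP = 207.93 kPa


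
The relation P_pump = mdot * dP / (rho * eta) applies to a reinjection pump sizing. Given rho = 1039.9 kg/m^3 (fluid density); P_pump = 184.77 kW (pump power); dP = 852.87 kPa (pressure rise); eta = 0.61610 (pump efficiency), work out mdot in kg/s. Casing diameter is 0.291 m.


mdot = P_pump * rho * eta / dP
mdot = 184.77 * 1039.9 * 0.61610 / 852.87
mdot = 138.80 kg/s


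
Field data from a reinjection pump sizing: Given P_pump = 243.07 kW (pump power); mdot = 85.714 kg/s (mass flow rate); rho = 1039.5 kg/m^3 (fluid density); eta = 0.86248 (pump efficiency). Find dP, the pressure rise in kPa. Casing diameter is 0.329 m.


dP = P_pump * rho * eta / mdot
dP = 243.07 * 1039.5 * 0.86248 / 85.714
dP = 2542.5 kPa


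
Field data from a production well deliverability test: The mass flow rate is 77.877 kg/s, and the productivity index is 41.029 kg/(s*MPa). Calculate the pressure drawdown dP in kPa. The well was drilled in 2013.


dP = mdot * 1000 / PI
dP = 77.877 * 1000 / 41.029
dP = 1898.1 kPa


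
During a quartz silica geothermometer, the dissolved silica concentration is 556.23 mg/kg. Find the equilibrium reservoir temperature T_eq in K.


T_eq = 1309 / (5.19 - log10(SiO2)) - 273.15
T_eq = 1309 / (5.19 - log10(556.23)) - 273.15
T_eq = 262.2840 deg C
Convert to K: 262.2840 + 273.15 = 535.43 K
T_eq = 535.43 K


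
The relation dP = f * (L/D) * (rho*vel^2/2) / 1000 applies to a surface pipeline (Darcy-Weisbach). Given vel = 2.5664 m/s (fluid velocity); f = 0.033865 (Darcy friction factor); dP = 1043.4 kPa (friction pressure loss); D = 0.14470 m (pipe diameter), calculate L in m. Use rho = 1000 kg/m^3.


L = dP*1000*D / (f*rho*vel^2/2)
L = 1043.4*1000*0.14470 / (0.033865*1000*2.5664^2/2)
L = 1353.8 m


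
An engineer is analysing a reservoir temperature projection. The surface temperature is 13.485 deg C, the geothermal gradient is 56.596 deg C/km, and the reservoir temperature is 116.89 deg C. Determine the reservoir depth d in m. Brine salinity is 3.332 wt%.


d = (T_res - T_surf) / grad * 1000
d = (116.89 - 13.485) / 56.596 * 1000
d = 1827.1 m


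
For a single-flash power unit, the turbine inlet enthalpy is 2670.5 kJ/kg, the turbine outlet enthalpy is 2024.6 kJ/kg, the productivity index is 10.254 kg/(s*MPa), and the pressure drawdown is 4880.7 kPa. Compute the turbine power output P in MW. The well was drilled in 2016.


Step 1: mdot = PI * dP / 1000 = 10.254 * 4880.7 / 1000 = 50.04670 kg/s
Step 2: P = mdot*(h_in - h_out)/1000 = 50.04670*(2670.5 - 2024.6)/1000 = 32.325 MW
P = 32.325 MW


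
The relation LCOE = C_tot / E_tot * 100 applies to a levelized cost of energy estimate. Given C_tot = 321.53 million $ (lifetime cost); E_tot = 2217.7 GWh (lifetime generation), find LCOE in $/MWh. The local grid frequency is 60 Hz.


LCOE = C_tot / E_tot * 100
LCOE = 321.53 / 2217.7 * 100
LCOE = 14.49835 cents/kWh
Convert: 14.49835 cents/kWh * 10.0 = 144.98 $/MWh
LCOE = 144.98 $/MWh


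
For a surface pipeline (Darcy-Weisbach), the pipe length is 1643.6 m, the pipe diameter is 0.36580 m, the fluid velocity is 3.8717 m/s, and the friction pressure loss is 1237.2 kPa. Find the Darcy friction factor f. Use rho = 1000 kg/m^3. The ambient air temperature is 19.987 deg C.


f = dP*1000 / ((L/D)*(rho*vel^2/2))
f = 1237.2*1000 / ((1643.6/0.36580)*(1000*3.8717^2/2))
f = 0.036738


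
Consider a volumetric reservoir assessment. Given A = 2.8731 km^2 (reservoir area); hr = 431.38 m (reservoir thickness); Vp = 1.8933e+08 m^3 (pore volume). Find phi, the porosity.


phi = Vp / (A * 1e6 * hr)
phi = 1.8933e+08 / (2.8731 * 1e6 * 431.38)
phi = 0.15276


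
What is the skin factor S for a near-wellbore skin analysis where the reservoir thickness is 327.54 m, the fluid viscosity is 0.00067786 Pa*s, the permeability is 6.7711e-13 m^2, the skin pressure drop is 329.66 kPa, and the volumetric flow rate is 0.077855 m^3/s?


S = dP_s * 1000 * 2*pi*k*hr / (q*mu)
S = 329.66 * 1000 * 2*pi*6.7711e-13*327.54 / (0.077855*0.00067786)
S = 8.7045


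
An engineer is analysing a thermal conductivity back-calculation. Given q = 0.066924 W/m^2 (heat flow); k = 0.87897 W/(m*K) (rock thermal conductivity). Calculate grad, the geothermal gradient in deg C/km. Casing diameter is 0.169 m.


grad = q / k * 1000
grad = 0.066924 / 0.87897 * 1000
grad = 76.139 deg C/km


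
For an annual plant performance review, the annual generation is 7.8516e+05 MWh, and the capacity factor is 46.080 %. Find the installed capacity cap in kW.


cap = E_a / (CF/100 * 8760)
cap = 7.8516e+05 / (46.080/100 * 8760)
cap = 194.5098 MW
Convert: 194.5098 MW * 1000.0 = 1.9451e+05 kW
cap = 1.9451e+05 kW


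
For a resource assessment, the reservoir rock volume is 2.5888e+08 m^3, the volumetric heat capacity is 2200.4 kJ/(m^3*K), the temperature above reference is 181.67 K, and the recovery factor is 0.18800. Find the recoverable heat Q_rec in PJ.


Step 1: Q_s = Vr*rhoc*dT/1e12 = 2.5888e+08*2200.4*181.67/1e12 = 103.4864 PJ
Step 2: Q_rec = Q_s * RF = 103.4864 * 0.188 = 19.455 PJ
Q_rec = 19.455 PJ


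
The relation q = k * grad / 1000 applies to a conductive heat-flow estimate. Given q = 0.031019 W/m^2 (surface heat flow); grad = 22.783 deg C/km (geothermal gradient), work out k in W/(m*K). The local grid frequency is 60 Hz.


k = q * 1000 / grad
k = 0.031019 * 1000 / 22.783
k = 1.3615 W/(m*K)


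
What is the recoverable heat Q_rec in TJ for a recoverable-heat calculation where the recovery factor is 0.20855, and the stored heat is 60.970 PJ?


Q_rec = Q_s * RF
Q_rec = 60.970 * 0.20855
Q_rec = 12.71529 PJ
Convert: 12.71529 PJ * 1000.0 = 12715 TJ
Q_rec = 12715 TJ


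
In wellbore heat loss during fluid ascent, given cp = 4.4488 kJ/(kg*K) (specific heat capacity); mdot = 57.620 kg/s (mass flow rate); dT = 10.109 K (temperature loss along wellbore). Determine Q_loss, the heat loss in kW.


Q_loss = mdot * cp * dT
Q_loss = 57.620 * 4.4488 * 10.109
Q_loss = 2591.3 kW


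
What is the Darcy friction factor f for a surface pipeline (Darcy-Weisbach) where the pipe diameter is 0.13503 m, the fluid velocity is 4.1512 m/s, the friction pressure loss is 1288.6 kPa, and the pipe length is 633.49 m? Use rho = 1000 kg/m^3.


f = dP*1000 / ((L/D)*(rho*vel^2/2))
f = 1288.6*1000 / ((633.49/0.13503)*(1000*4.1512^2/2))
f = 0.031878


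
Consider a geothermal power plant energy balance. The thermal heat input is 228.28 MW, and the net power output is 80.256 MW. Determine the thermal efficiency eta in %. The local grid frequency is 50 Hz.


eta = W_net / Q_in * 100
eta = 80.256 / 228.28 * 100
eta = 35.157 %


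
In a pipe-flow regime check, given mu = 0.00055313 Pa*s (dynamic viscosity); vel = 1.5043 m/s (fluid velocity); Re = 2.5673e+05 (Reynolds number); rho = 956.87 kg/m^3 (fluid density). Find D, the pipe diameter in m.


D = Re * mu / (rho * vel)
D = 2.5673e+05 * 0.00055313 / (956.87 * 1.5043)
D = 0.098654 m


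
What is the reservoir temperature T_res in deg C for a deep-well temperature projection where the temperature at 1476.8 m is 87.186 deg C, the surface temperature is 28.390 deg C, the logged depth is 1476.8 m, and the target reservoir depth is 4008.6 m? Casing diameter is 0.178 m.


Step 1: grad = (T_d1 - T_surf)/d1 * 1000 = (87.186 - 28.39)/1476.8 * 1000 = 39.81311 deg C/km
Step 2: T_res = T_surf + grad*d2/1000 = 28.39 + 39.81311*4008.6/1000 = 187.98 deg C
T_res = 187.98 deg C


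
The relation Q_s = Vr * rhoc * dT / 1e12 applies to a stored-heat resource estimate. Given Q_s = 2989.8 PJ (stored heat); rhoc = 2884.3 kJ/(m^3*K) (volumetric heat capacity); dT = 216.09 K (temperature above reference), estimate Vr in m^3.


Vr = Q_s * 1e12 / (rhoc * dT)
Vr = 2989.8 * 1e12 / (2884.3 * 216.09)
Vr = 4.7970e+09 m^3


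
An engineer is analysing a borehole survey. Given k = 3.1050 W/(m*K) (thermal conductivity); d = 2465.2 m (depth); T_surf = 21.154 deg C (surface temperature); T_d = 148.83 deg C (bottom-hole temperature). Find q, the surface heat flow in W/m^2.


Step 1: grad = (T_d - T_surf)/d * 1000 = (148.83 - 21.154)/2465.2 * 1000 = 51.79134 deg C/km
Step 2: q = k * grad / 1000 = 3.105 * 51.79134 / 1000 = 0.16081 W/m^2
q = 0.16081 W/m^2


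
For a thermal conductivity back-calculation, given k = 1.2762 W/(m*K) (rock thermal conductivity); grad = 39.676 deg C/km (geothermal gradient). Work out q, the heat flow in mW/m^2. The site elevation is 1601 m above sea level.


q = k * grad / 1000
q = 1.2762 * 39.676 / 1000
q = 0.05063451 W/m^2
Convert: 0.05063451 W/m^2 * 1000.0 = 50.635 mW/m^2
q = 50.635 mW/m^2


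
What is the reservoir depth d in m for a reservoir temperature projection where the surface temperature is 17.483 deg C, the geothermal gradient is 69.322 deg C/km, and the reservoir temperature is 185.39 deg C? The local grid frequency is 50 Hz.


d = (T_res - T_surf) / grad * 1000
d = (185.39 - 17.483) / 69.322 * 1000
d = 2422.1 m


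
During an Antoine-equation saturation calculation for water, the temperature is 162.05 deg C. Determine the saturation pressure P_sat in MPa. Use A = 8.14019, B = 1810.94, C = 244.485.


P_sat = 10^(A - B/(C + T)) / 760 * 0.101325
P_sat = 10^(8.14019 - 1810.94/(244.485 + 162.05)) / 760 * 0.101325
P_sat = 0.64643 MPa


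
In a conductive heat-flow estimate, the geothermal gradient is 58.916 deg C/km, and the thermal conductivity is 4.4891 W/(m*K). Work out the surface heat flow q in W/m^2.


q = k * grad / 1000
q = 4.4891 * 58.916 / 1000
q = 0.26448 W/m^2


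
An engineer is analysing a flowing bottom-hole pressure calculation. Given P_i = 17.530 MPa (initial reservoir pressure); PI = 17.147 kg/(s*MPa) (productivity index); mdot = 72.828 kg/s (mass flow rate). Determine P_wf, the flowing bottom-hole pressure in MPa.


P_wf = P_i - mdot / PI
P_wf = 17.530 - 72.828 / 17.147
P_wf = 13.283 MPa


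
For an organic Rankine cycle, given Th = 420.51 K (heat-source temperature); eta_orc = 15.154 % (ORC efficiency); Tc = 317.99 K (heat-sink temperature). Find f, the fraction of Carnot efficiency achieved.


f = (eta_orc/100) / (1 - Tc/Th)
f = (15.154/100) / (1 - 317.99/420.51)
f = 0.62158


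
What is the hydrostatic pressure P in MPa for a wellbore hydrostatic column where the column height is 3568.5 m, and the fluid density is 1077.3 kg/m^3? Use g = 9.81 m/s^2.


P = rho * g * h / 1e6
P = 1077.3 * 9.81 * 3568.5 / 1e6
P = 37.713 MPa


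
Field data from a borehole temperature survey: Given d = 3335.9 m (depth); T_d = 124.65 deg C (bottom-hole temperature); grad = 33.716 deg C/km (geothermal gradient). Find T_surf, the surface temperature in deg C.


T_surf = T_d - grad * d / 1000
T_surf = 124.65 - 33.716 * 3335.9 / 1000
T_surf = 12.177 deg C


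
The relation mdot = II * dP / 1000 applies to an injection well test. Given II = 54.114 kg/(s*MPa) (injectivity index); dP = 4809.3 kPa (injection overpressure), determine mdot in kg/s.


mdot = II * dP / 1000
mdot = 54.114 * 4809.3 / 1000
mdot = 260.25 kg/s


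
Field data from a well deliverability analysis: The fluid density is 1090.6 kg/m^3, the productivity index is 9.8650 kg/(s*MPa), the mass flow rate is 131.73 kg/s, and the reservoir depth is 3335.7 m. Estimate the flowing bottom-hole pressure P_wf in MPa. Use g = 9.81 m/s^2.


Step 1: P_i = rho*g*h/1e6 = 1090.6*9.81*3335.7/1e6 = 35.68794 MPa
Step 2: P_wf = P_i - mdot/PI = 35.68794 - 131.73/9.865 = 22.335 MPa
P_wf = 22.335 MPa


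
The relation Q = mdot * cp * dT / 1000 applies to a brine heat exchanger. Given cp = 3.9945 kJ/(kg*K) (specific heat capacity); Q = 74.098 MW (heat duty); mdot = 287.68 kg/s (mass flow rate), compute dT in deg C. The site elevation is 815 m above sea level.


dT = Q * 1000 / (mdot * cp)
dT = 74.098 * 1000 / (287.68 * 3.9945)
dT = 64.48139 K
Convert (temperature difference, 1 K = 1 deg C): 64.48139 K = 64.48139 deg C
dT = 64.481 deg C


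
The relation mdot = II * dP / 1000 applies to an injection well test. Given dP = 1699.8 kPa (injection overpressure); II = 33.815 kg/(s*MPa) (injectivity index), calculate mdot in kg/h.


mdot = II * dP / 1000
mdot = 33.815 * 1699.8 / 1000
mdot = 57.47874 kg/s
Convert: 57.47874 kg/s * 3600.0 = 2.0692e+05 kg/h
mdot = 2.0692e+05 kg/h


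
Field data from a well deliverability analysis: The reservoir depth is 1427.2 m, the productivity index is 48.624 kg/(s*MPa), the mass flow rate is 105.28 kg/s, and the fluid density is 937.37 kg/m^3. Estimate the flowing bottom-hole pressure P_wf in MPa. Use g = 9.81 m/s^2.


Step 1: P_i = rho*g*h/1e6 = 937.37*9.81*1427.2/1e6 = 13.12396 MPa
Step 2: P_wf = P_i - mdot/PI = 13.12396 - 105.28/48.624 = 10.959 MPa
P_wf = 10.959 MPa


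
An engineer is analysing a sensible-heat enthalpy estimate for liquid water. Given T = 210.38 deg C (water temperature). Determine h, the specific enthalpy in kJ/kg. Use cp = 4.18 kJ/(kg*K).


h = cp * T
h = 4.18 * 210.38
h = 879.39 kJ/kg


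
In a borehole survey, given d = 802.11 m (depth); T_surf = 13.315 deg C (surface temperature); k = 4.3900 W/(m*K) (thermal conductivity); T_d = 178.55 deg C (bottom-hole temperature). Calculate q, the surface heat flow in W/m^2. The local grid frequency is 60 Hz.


Step 1: grad = (T_d - T_surf)/d * 1000 = (178.55 - 13.315)/802.11 * 1000 = 206.0004 deg C/km
Step 2: q = k * grad / 1000 = 4.39 * 206.0004 / 1000 = 0.90434 W/m^2
q = 0.90434 W/m^2


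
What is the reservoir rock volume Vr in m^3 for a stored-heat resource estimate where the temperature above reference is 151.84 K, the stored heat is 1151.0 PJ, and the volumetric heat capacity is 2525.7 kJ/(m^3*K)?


Vr = Q_s * 1e12 / (rhoc * dT)
Vr = 1151.0 * 1e12 / (2525.7 * 151.84)
Vr = 3.0013e+09 m^3


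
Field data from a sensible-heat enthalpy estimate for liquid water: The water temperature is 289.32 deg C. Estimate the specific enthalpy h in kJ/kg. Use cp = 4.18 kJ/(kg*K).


h = cp * T
h = 4.18 * 289.32
h = 1209.4 kJ/kg


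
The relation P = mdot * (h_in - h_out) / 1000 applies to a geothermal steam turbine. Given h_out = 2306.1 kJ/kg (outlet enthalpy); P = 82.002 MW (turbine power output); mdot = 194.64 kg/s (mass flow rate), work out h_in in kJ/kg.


h_in = h_out + P * 1000 / mdot
h_in = 2306.1 + 82.002 * 1000 / 194.64
h_in = 2727.4 kJ/kg


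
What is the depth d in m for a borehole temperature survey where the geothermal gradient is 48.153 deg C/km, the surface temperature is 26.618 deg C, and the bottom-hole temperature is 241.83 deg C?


d = (T_d - T_surf) / grad * 1000
d = (241.83 - 26.618) / 48.153 * 1000
d = 4469.3 m


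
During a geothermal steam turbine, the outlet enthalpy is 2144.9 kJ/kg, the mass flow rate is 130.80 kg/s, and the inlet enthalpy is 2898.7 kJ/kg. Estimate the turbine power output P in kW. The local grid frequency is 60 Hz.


P = mdot * (h_in - h_out) / 1000
P = 130.80 * (2898.7 - 2144.9) / 1000
P = 98.59704 MW
Convert: 98.59704 MW * 1000.0 = 98597 kW
P = 98597 kW


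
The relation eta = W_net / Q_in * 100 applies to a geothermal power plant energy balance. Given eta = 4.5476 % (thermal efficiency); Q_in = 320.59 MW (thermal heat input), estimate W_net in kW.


W_net = eta / 100 * Q_in
W_net = 4.5476 / 100 * 320.59
W_net = 14.57915 MW
Convert: 14.57915 MW * 1000.0 = 14579 kW
W_net = 14579 kW


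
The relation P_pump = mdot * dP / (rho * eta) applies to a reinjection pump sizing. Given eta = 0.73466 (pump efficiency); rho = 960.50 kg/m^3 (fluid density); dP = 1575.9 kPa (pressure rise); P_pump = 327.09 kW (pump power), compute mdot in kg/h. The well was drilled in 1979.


mdot = P_pump * rho * eta / dP
mdot = 327.09 * 960.50 * 0.73466 / 1575.9
mdot = 146.4611 kg/s
Convert: 146.4611 kg/s * 3600.0 = 5.2726e+05 kg/h
mdot = 5.2726e+05 kg/h


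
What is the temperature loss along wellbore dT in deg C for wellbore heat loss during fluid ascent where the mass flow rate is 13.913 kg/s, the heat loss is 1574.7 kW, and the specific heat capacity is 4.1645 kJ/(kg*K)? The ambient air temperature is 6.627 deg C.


dT = Q_loss / (mdot * cp)
dT = 1574.7 / (13.913 * 4.1645)
dT = 27.17779 K
Convert (temperature difference, 1 K = 1 deg C): 27.17779 K = 27.17779 deg C
dT = 27.178 deg C


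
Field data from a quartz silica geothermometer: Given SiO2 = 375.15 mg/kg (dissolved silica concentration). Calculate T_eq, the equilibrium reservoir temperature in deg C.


T_eq = 1309 / (5.19 - log10(SiO2)) - 273.15
T_eq = 1309 / (5.19 - log10(375.15)) - 273.15
T_eq = 227.27 deg C


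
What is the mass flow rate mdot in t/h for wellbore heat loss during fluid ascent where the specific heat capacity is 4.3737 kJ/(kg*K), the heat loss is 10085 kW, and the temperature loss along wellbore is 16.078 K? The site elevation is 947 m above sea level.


mdot = Q_loss / (cp * dT)
mdot = 10085 / (4.3737 * 16.078)
mdot = 143.4151 kg/s
Convert: 143.4151 kg/s * 3.6 = 516.29 t/h
mdot = 516.29 t/h


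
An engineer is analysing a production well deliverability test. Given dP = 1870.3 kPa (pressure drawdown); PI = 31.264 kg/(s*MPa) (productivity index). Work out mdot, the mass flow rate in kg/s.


mdot = PI * dP / 1000
mdot = 31.264 * 1870.3 / 1000
mdot = 58.473 kg/s


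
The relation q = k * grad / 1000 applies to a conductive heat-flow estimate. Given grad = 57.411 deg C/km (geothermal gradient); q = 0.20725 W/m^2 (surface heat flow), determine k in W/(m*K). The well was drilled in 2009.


k = q * 1000 / grad
k = 0.20725 * 1000 / 57.411
k = 3.6099 W/(m*K)


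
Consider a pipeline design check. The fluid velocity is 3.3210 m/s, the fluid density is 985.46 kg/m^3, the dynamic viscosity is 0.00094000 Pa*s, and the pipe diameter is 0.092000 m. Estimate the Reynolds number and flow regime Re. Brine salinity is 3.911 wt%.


Step 1: Re = rho*vel*D/mu = 985.46*3.321*0.092/0.00094 = 3.2031e+05
Step 2: Re = 3.2031e+05 > 4000, so flow is turbulent.
Re = 3.2031e+05 (turbulent)


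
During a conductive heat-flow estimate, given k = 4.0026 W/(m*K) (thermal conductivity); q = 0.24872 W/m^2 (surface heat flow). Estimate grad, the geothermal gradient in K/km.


grad = q * 1000 / k
grad = 0.24872 * 1000 / 4.0026
grad = 62.13961 deg C/km
Convert: 62.13961 deg C/km * 1.0 = 62.140 K/km
grad = 62.140 K/km


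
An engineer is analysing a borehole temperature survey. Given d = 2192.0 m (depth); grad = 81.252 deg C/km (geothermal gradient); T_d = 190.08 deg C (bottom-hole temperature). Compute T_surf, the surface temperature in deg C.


T_surf = T_d - grad * d / 1000
T_surf = 190.08 - 81.252 * 2192.0 / 1000
T_surf = 11.976 deg C


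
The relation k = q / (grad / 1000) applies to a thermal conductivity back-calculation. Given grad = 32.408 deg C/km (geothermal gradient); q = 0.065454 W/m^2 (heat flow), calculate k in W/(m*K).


k = q / (grad / 1000)
k = 0.065454 / (32.408 / 1000)
k = 2.0197 W/(m*K)


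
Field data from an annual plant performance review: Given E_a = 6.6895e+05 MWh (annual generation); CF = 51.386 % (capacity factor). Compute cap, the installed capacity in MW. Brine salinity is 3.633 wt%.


cap = E_a / (CF/100 * 8760)
cap = 6.6895e+05 / (51.386/100 * 8760)
cap = 148.61 MW


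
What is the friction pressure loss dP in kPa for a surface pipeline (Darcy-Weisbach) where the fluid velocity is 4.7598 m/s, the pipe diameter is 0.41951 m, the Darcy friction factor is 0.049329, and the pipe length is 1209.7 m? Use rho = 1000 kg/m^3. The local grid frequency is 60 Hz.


dP = f * (L/D) * (rho*vel^2/2) / 1000
dP = 0.049329 * (1209.7/0.41951) * (1000*4.7598^2/2) / 1000
dP = 1611.3 kPa


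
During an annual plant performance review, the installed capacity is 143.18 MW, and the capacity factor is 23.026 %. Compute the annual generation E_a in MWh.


E_a = CF / 100 * cap * 8760
E_a = 23.026 / 100 * 143.18 * 8760
E_a = 2.8881e+05 MWh


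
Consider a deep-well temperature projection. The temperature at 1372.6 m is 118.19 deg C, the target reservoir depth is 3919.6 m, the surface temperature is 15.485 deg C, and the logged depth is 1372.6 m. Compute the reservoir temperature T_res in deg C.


Step 1: grad = (T_d1 - T_surf)/d1 * 1000 = (118.19 - 15.485)/1372.6 * 1000 = 74.82515 deg C/km
Step 2: T_res = T_surf + grad*d2/1000 = 15.485 + 74.82515*3919.6/1000 = 308.77 deg C
T_res = 308.77 deg C


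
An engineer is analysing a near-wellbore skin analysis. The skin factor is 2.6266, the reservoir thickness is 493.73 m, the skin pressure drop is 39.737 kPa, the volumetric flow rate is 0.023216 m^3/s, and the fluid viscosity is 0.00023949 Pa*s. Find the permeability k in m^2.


k = S*q*mu / (2*pi*dP_s*1000*hr)
k = 2.6266*0.023216*0.00023949 / (2*pi*39.737*1000*493.73)
k = 1.1847e-13 m^2


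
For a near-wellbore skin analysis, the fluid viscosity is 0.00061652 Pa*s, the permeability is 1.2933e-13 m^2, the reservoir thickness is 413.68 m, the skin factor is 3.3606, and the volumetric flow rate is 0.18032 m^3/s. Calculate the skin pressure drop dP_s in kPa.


dP_s = S * q * mu / (2*pi*k*hr) / 1000
dP_s = 3.3606 * 0.18032 * 0.00061652 / (2*pi*1.2933e-13*413.68) / 1000
dP_s = 1111.4 kPa


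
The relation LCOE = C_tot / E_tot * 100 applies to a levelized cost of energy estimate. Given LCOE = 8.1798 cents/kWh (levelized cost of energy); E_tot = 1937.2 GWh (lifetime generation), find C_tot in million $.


C_tot = LCOE / 100 * E_tot
C_tot = 8.1798 / 100 * 1937.2
C_tot = 158.46 million $


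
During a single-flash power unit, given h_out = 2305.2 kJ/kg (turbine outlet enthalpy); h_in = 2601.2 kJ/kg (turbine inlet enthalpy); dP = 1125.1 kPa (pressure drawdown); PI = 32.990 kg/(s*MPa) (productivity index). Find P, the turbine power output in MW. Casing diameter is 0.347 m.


Step 1: mdot = PI * dP / 1000 = 32.99 * 1125.1 / 1000 = 37.11705 kg/s
Step 2: P = mdot*(h_in - h_out)/1000 = 37.11705*(2601.2 - 2305.2)/1000 = 10.987 MW
P = 10.987 MW


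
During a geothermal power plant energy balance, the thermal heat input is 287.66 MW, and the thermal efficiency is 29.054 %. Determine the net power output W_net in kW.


W_net = eta / 100 * Q_in
W_net = 29.054 / 100 * 287.66
W_net = 83.57674 MW
Convert: 83.57674 MW * 1000.0 = 83577 kW
W_net = 83577 kW


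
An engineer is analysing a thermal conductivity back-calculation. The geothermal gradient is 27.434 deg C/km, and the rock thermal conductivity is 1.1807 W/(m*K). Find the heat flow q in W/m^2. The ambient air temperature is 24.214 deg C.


q = k * grad / 1000
q = 1.1807 * 27.434 / 1000
q = 0.032391 W/m^2


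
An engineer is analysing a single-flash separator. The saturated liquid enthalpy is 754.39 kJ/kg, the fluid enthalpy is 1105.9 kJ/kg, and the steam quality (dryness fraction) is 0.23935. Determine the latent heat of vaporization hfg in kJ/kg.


hfg = (h - hf) / x
hfg = (1105.9 - 754.39) / 0.23935
hfg = 1468.6 kJ/kg


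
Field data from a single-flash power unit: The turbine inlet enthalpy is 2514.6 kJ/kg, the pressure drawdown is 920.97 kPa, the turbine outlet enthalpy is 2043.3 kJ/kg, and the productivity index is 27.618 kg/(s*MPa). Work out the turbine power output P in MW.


Step 1: mdot = PI * dP / 1000 = 27.618 * 920.97 / 1000 = 25.43535 kg/s
Step 2: P = mdot*(h_in - h_out)/1000 = 25.43535*(2514.6 - 2043.3)/1000 = 11.988 MW
P = 11.988 MW


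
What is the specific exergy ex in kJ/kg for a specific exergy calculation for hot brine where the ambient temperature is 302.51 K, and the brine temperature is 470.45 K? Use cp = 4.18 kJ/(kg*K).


ex = cp * ((T_b - T_0) - T_0 * ln(T_b/T_0))
ex = 4.18 * ((470.45 - 302.51) - 302.51 * ln(470.45/302.51))
ex = 143.62 kJ/kg


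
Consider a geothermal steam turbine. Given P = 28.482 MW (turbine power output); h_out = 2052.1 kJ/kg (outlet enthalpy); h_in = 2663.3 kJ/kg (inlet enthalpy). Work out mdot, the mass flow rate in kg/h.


mdot = P * 1000 / (h_in - h_out)
mdot = 28.482 * 1000 / (2663.3 - 2052.1)
mdot = 46.60013 kg/s
Convert: 46.60013 kg/s * 3600.0 = 1.6776e+05 kg/h
mdot = 1.6776e+05 kg/h


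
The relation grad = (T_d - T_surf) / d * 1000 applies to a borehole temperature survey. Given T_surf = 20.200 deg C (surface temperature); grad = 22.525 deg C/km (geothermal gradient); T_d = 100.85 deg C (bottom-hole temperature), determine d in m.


d = (T_d - T_surf) / grad * 1000
d = (100.85 - 20.200) / 22.525 * 1000
d = 3580.5 m


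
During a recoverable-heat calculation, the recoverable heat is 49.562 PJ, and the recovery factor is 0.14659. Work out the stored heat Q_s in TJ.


Q_s = Q_rec / RF
Q_s = 49.562 / 0.14659
Q_s = 338.0995 PJ
Convert: 338.0995 PJ * 1000.0 = 3.3810e+05 TJ
Q_s = 3.3810e+05 TJ


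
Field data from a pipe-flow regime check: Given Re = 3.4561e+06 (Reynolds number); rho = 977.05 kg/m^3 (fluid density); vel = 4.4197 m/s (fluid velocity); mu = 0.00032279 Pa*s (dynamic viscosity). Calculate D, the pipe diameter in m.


D = Re * mu / (rho * vel)
D = 3.4561e+06 * 0.00032279 / (977.05 * 4.4197)
D = 0.25834 m


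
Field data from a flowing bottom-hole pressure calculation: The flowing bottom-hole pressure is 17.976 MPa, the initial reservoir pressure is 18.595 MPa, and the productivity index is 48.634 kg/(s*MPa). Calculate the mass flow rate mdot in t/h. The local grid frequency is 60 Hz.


mdot = (P_i - P_wf) * PI
mdot = (18.595 - 17.976) * 48.634
mdot = 30.10445 kg/s
Convert: 30.10445 kg/s * 3.6 = 108.38 t/h
mdot = 108.38 t/h


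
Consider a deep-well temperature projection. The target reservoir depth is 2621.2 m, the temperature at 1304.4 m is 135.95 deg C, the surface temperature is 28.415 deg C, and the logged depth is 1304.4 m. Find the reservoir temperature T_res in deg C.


Step 1: grad = (T_d1 - T_surf)/d1 * 1000 = (135.95 - 28.415)/1304.4 * 1000 = 82.44020 deg C/km
Step 2: T_res = T_surf + grad*d2/1000 = 28.415 + 82.44020*2621.2/1000 = 244.51 deg C
T_res = 244.51 deg C


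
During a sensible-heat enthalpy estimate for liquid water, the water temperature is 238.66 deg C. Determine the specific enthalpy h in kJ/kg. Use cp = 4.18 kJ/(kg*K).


h = cp * T
h = 4.18 * 238.66
h = 997.60 kJ/kg


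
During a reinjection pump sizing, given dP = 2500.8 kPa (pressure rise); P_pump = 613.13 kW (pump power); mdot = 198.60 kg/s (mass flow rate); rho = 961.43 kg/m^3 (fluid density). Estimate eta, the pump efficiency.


eta = mdot * dP / (rho * P_pump)
eta = 198.60 * 2500.8 / (961.43 * 613.13)
eta = 0.84254


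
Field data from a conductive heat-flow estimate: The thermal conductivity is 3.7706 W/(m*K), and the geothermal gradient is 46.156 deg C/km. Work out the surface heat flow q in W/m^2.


q = k * grad / 1000
q = 3.7706 * 46.156 / 1000
q = 0.17404 W/m^2


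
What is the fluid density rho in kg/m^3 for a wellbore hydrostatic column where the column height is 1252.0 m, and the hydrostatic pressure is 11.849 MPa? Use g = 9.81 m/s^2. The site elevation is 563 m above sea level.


rho = P * 1e6 / (g * h)
rho = 11.849 * 1e6 / (9.81 * 1252.0)
rho = 964.74 kg/m^3


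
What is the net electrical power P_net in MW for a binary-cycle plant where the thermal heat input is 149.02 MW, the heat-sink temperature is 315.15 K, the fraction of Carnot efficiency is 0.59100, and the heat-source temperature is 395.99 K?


Step 1: eta = (1 - Tc/Th)*f = (1 - 315.15/395.99)*0.591 = 0.1206506
Step 2: P_net = eta * Q_in = 0.1206506 * 149.02 = 17.979 MW
P_net = 17.979 MW


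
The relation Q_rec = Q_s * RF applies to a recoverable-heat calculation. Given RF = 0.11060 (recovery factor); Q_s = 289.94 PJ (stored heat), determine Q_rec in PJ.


Q_rec = Q_s * RF
Q_rec = 289.94 * 0.11060
Q_rec = 32.067 PJ


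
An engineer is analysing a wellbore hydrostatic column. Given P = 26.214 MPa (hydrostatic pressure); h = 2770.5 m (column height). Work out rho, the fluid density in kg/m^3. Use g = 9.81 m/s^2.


rho = P * 1e6 / (g * h)
rho = 26.214 * 1e6 / (9.81 * 2770.5)
rho = 964.51 kg/m^3


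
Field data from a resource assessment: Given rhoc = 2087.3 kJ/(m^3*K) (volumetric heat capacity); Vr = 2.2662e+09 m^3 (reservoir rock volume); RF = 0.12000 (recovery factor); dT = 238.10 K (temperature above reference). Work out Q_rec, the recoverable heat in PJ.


Step 1: Q_s = Vr*rhoc*dT/1e12 = 2.2662e+09*2087.3*238.1/1e12 = 1126.270 PJ
Step 2: Q_rec = Q_s * RF = 1126.270 * 0.12 = 135.15 PJ
Q_rec = 135.15 PJ


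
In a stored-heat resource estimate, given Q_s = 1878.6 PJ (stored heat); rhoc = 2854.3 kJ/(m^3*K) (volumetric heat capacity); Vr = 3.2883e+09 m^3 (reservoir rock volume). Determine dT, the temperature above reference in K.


dT = Q_s * 1e12 / (Vr * rhoc)
dT = 1878.6 * 1e12 / (3.2883e+09 * 2854.3)
dT = 200.15 K


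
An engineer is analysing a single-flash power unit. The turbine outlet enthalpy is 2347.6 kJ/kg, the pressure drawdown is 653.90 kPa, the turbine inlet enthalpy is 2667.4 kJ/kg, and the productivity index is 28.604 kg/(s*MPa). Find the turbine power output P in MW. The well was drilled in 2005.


Step 1: mdot = PI * dP / 1000 = 28.604 * 653.9 / 1000 = 18.70416 kg/s
Step 2: P = mdot*(h_in - h_out)/1000 = 18.70416*(2667.4 - 2347.6)/1000 = 5.9816 MW
P = 5.9816 MW


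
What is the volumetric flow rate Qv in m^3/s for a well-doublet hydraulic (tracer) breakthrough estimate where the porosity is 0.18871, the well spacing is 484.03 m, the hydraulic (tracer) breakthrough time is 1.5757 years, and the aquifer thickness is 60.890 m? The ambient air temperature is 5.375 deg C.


Qv = pi*hr*phi*L^2 / (3*t_bt*365.25*86400)
Qv = pi*60.890*0.18871*484.03^2 / (3*1.5757*365.25*86400)
Qv = 0.056694 m^3/s


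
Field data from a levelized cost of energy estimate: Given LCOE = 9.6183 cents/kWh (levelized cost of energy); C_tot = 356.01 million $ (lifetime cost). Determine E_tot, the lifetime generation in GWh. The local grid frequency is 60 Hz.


E_tot = C_tot / LCOE * 100
E_tot = 356.01 / 9.6183 * 100
E_tot = 3701.4 GWh


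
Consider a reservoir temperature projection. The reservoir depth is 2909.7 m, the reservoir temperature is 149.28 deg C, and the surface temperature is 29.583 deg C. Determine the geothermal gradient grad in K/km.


grad = (T_res - T_surf) / d * 1000
grad = (149.28 - 29.583) / 2909.7 * 1000
grad = 41.13723 deg C/km
Convert: 41.13723 deg C/km * 1.0 = 41.137 K/km
grad = 41.137 K/km


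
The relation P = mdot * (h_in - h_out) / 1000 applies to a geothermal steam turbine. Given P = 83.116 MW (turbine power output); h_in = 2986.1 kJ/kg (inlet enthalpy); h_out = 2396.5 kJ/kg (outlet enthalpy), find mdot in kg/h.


mdot = P * 1000 / (h_in - h_out)
mdot = 83.116 * 1000 / (2986.1 - 2396.5)
mdot = 140.9701 kg/s
Convert: 140.9701 kg/s * 3600.0 = 5.0749e+05 kg/h
mdot = 5.0749e+05 kg/h


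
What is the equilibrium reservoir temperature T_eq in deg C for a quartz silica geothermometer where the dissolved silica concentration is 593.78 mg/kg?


T_eq = 1309 / (5.19 - log10(SiO2)) - 273.15
T_eq = 1309 / (5.19 - log10(593.78)) - 273.15
T_eq = 268.57 deg C


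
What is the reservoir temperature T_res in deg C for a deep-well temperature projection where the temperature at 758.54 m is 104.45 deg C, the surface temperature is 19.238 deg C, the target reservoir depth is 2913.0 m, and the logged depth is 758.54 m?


Step 1: grad = (T_d1 - T_surf)/d1 * 1000 = (104.45 - 19.238)/758.54 * 1000 = 112.3369 deg C/km
Step 2: T_res = T_surf + grad*d2/1000 = 19.238 + 112.3369*2913.0/1000 = 346.48 deg C
T_res = 346.48 deg C


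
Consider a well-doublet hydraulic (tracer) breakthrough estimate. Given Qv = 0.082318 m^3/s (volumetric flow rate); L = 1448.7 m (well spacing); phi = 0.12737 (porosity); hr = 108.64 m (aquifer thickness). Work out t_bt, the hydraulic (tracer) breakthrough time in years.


t_bt = pi * hr * phi * L^2 / (3 * Qv) / (365.25*86400)
t_bt = pi * 108.64 * 0.12737 * 1448.7^2 / (3 * 0.082318) / (365.25*86400)
t_bt = 11.707 years


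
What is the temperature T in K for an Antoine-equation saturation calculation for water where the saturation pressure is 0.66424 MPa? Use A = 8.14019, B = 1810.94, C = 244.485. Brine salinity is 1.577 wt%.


T = B / (A - log10(P_sat * 760 / 0.101325)) - C
T = 1810.94 / (8.14019 - log10(0.66424 * 760 / 0.101325)) - 244.485
T = 163.1303 deg C
Convert to K: 163.1303 + 273.15 = 436.28 K
T = 436.28 K


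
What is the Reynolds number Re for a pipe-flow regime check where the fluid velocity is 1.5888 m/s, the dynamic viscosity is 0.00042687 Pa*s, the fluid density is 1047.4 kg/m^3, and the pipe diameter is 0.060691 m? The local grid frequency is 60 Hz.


Re = rho * vel * D / mu
Re = 1047.4 * 1.5888 * 0.060691 / 0.00042687
Re = 2.3660e+05


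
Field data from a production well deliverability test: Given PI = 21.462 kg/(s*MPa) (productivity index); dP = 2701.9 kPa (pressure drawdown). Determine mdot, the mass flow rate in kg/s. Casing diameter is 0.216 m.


mdot = PI * dP / 1000
mdot = 21.462 * 2701.9 / 1000
mdot = 57.988 kg/s


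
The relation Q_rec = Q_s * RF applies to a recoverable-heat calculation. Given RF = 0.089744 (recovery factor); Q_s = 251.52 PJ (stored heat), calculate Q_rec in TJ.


Q_rec = Q_s * RF
Q_rec = 251.52 * 0.089744
Q_rec = 22.57241 PJ
Convert: 22.57241 PJ * 1000.0 = 22572 TJ
Q_rec = 22572 TJ


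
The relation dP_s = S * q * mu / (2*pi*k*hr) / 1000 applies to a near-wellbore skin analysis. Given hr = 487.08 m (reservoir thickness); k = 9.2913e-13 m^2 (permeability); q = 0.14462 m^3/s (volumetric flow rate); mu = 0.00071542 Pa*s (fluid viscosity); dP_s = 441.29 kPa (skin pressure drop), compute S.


S = dP_s * 1000 * 2*pi*k*hr / (q*mu)
S = 441.29 * 1000 * 2*pi*9.2913e-13*487.08 / (0.14462*0.00071542)
S = 12.128


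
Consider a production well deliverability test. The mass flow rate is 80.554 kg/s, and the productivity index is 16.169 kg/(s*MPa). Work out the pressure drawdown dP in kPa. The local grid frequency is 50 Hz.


dP = mdot * 1000 / PI
dP = 80.554 * 1000 / 16.169
dP = 4982.0 kPa


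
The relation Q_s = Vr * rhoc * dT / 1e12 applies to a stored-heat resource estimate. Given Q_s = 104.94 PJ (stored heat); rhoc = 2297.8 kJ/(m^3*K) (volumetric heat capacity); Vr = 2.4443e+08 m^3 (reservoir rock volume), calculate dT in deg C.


dT = Q_s * 1e12 / (Vr * rhoc)
dT = 104.94 * 1e12 / (2.4443e+08 * 2297.8)
dT = 186.8419 K
Convert (temperature difference, 1 K = 1 deg C): 186.8419 K = 186.8419 deg C
dT = 186.84 deg C


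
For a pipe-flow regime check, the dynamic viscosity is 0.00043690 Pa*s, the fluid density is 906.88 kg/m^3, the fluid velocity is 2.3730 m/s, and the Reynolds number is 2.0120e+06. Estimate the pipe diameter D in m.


D = Re * mu / (rho * vel)
D = 2.0120e+06 * 0.00043690 / (906.88 * 2.3730)
D = 0.40847 m


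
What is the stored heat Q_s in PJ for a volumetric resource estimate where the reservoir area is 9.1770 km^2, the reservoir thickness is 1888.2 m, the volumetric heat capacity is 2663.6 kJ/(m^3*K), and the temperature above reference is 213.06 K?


Step 1: Vr = A*1e6*hr = 9.177*1e6*1888.2 = 1.732801e+10 m^3
Step 2: Q_s = Vr*rhoc*dT/1e12 = 1.732801e+10*2663.6*213.06/1e12 = 9833.8 PJ
Q_s = 9833.8 PJ


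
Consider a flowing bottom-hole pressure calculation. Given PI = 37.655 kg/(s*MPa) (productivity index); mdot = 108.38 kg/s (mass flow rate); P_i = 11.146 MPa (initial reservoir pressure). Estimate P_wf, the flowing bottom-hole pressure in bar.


P_wf = P_i - mdot / PI
P_wf = 11.146 - 108.38 / 37.655
P_wf = 8.267763 MPa
Convert: 8.267763 MPa * 10.0 = 82.678 bar
P_wf = 82.678 bar


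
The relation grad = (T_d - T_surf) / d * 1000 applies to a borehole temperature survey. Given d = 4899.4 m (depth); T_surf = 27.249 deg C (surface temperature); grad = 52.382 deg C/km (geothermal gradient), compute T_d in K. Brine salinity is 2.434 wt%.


T_d = T_surf + grad * d / 1000
T_d = 27.249 + 52.382 * 4899.4 / 1000
T_d = 283.8894 deg C
Convert to K: 283.8894 + 273.15 = 557.04 K
T_d = 557.04 K


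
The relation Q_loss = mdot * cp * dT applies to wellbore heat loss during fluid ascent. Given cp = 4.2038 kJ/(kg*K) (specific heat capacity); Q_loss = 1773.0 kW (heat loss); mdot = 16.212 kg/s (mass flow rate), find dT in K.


dT = Q_loss / (mdot * cp)
dT = 1773.0 / (16.212 * 4.2038)
dT = 26.015 K


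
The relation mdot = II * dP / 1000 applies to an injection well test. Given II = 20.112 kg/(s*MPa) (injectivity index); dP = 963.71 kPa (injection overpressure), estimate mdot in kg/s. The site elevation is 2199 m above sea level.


mdot = II * dP / 1000
mdot = 20.112 * 963.71 / 1000
mdot = 19.382 kg/s


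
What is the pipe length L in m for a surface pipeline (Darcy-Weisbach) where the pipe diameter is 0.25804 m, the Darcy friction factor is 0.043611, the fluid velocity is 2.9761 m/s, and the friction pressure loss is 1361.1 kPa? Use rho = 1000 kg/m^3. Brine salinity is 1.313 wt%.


L = dP*1000*D / (f*rho*vel^2/2)
L = 1361.1*1000*0.25804 / (0.043611*1000*2.9761^2/2)
L = 1818.5 m
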